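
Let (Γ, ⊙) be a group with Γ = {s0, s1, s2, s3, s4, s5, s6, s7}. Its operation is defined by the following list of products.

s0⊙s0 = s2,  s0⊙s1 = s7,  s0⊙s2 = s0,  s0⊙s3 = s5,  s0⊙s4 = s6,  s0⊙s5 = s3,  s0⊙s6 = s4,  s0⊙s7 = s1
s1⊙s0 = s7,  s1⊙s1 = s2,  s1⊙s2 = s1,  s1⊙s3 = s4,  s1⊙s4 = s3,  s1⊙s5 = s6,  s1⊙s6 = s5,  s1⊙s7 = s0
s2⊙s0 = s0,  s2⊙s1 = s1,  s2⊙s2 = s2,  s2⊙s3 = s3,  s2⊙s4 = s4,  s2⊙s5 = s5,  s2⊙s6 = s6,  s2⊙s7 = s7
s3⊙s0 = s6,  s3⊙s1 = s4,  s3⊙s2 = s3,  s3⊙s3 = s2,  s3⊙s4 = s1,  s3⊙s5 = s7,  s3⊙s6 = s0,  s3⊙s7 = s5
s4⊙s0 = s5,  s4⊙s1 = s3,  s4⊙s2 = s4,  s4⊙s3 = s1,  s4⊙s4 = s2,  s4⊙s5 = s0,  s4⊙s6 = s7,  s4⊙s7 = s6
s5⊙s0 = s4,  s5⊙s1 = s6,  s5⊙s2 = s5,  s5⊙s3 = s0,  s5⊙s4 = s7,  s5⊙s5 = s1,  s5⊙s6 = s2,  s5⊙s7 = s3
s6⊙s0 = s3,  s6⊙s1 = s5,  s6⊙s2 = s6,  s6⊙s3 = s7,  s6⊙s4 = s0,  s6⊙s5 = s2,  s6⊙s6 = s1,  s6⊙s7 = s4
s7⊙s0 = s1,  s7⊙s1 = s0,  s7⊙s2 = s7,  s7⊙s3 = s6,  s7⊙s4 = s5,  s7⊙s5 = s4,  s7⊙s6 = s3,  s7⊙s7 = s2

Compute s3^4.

s2

s3^1 = s3
s3^2 = s3 ⊙ s3 = s2
s3^3 = s2 ⊙ s3 = s3
s3^4 = s3 ⊙ s3 = s2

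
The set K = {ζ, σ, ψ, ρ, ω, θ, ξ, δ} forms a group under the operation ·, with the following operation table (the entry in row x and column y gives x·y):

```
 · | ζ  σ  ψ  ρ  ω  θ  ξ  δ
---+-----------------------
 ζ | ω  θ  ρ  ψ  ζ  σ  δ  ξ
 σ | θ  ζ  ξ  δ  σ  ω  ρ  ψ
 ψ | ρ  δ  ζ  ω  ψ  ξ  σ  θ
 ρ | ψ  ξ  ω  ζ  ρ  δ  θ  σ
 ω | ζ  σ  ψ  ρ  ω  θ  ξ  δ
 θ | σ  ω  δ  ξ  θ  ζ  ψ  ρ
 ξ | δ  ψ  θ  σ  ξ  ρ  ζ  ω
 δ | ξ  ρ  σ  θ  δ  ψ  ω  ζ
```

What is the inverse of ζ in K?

ζ

First locate the identity: row ω matches the header, so ω is the identity.
Scan row ζ for ω: ζ·ζ = ω. Hence ζ^(-1) = ζ.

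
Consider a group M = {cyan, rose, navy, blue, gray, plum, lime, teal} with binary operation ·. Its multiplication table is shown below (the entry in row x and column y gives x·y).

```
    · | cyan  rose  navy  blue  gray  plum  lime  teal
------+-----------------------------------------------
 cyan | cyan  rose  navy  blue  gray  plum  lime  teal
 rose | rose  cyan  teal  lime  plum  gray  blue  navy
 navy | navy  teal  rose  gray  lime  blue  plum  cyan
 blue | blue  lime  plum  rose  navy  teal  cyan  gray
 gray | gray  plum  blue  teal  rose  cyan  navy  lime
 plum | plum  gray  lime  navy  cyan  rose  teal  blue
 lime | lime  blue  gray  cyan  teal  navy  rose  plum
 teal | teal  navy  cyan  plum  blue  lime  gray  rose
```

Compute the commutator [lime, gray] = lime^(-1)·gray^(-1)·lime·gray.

rose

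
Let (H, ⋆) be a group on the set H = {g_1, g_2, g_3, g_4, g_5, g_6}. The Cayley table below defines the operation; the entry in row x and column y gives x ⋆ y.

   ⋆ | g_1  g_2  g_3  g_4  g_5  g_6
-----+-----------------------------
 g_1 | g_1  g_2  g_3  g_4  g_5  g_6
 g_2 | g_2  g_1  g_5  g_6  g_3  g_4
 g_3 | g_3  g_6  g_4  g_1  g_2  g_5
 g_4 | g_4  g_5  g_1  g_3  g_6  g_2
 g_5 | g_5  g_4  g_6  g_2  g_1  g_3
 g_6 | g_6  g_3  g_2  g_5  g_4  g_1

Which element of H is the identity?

The identity e satisfies e ⋆ x = x for all x, so its row in the table reproduces the column headers.
Row g_1 reads: g_1, g_2, g_3, g_4, g_5, g_6 — exactly the header order. So g_1 is the identity.

g_1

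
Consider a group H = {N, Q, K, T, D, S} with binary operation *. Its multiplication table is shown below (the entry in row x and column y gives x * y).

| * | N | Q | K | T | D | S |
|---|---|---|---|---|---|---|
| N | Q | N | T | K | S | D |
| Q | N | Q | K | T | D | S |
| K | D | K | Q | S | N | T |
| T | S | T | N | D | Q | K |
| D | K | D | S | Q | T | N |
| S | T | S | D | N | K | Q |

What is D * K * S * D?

D * K = S
S * S = Q
Q * D = D

D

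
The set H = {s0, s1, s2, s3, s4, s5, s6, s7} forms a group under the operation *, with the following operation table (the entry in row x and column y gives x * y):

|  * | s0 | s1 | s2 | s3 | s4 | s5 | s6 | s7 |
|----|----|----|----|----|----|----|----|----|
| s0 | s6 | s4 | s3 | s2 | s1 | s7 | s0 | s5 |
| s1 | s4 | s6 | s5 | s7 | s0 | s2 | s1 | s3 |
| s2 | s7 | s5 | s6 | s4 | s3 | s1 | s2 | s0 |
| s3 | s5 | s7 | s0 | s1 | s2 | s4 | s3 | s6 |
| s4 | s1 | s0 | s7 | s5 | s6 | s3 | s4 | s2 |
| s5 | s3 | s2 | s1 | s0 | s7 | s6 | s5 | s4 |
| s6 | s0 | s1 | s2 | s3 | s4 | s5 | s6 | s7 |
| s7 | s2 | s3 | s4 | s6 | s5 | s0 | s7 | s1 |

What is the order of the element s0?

2

The identity element is s6 (its row matches the header).
s0^1 = s0
s0^2 = s0 * s0 = s6
The first power of s0 equal to the identity is s0^2, so ord(s0) = 2.
(Structurally, H here is isomorphic to the dihedral group D_4.)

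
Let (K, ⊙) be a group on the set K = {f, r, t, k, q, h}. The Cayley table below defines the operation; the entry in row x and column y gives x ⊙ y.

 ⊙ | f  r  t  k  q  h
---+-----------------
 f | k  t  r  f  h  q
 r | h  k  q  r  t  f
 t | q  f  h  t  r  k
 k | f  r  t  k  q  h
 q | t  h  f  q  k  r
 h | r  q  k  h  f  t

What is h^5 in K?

t

h^1 = h
h^2 = h ⊙ h = t
h^3 = t ⊙ h = k
h^4 = k ⊙ h = h
h^5 = h ⊙ h = t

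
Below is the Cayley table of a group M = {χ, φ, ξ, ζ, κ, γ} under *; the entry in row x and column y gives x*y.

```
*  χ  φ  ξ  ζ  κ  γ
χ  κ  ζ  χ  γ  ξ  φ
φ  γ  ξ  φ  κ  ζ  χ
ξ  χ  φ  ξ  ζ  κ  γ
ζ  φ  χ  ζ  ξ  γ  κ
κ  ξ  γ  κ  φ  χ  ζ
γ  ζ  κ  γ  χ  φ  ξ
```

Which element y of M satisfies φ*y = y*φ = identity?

φ

First locate the identity: row ξ matches the header, so ξ is the identity.
Scan row φ for ξ: φ*φ = ξ. Hence φ^(-1) = φ.
(Structurally, M here is isomorphic to the symmetric group S_3.)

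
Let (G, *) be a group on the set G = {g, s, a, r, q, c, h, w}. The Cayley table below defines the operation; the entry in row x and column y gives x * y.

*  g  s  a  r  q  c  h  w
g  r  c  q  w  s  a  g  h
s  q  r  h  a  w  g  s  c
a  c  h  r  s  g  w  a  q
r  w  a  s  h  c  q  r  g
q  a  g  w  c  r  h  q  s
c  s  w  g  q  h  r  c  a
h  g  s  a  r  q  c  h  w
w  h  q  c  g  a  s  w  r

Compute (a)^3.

a^1 = a
a^2 = a * a = r
a^3 = r * a = s
(Structurally, G here is isomorphic to the quaternion group Q_8.)

s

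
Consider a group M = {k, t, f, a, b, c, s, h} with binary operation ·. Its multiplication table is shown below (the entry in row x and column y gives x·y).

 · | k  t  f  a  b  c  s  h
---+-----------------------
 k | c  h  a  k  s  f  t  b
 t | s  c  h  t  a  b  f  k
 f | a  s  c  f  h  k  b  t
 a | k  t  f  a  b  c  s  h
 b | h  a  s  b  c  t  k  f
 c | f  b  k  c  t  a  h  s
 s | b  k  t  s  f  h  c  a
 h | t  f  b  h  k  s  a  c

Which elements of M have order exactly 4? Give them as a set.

{b, f, h, k, s, t}

Identity is a. Compute the order of each non-identity element by repeated multiplication:
  k: k → c → f → a  (order 4)
  t: t → c → b → a  (order 4)
  f: f → c → k → a  (order 4)
  b: b → c → t → a  (order 4)
  c: c → a  (order 2)
  s: s → c → h → a  (order 4)
  h: h → c → s → a  (order 4)
Elements of order 4: {b, f, h, k, s, t}.
(Structurally, M here is isomorphic to the quaternion group Q_8.)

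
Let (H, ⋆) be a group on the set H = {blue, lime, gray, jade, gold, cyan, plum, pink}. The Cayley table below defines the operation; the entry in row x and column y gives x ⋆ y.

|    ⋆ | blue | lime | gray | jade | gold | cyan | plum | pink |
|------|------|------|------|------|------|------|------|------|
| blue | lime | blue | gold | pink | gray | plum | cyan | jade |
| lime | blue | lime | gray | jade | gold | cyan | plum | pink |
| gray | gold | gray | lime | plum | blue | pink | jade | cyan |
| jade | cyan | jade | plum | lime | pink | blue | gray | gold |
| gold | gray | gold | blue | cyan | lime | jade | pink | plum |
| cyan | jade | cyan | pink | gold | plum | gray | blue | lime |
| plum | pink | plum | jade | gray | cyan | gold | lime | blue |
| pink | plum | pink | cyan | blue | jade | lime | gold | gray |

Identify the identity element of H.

The identity e satisfies e ⋆ x = x for all x, so its row in the table reproduces the column headers.
Row lime reads: blue, lime, gray, jade, gold, cyan, plum, pink — exactly the header order. So lime is the identity.

lime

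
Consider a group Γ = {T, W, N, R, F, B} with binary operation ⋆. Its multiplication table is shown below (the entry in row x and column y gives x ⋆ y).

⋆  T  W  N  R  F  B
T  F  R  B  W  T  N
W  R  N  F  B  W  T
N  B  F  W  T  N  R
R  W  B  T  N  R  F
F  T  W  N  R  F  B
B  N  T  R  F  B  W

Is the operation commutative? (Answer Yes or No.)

Yes

Check whether the table is symmetric across its main diagonal.
Every entry (row x, col y) equals the entry (row y, col x), so Γ is abelian.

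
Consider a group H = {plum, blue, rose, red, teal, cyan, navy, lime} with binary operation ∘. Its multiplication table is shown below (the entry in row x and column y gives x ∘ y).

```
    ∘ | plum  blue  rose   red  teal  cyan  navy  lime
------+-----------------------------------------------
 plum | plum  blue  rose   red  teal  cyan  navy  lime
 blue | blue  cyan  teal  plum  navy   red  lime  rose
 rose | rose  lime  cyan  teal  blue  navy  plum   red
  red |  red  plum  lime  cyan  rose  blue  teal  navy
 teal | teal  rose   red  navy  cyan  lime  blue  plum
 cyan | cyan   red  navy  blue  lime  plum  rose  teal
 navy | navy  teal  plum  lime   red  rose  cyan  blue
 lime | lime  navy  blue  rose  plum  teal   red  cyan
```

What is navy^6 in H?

navy^1 = navy
navy^2 = navy ∘ navy = cyan
navy^3 = cyan ∘ navy = rose
navy^4 = rose ∘ navy = plum
navy^5 = plum ∘ navy = navy
navy^6 = navy ∘ navy = cyan
(Structurally, H here is isomorphic to the quaternion group Q_8.)

cyan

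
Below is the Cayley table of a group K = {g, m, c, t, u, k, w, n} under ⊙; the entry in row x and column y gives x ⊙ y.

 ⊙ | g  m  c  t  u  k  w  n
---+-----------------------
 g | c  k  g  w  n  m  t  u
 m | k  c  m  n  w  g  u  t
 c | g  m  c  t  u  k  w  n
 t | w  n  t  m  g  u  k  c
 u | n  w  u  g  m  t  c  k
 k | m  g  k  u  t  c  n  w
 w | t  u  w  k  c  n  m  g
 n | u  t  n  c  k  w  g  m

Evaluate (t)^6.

t^1 = t
t^2 = t ⊙ t = m
t^3 = m ⊙ t = n
t^4 = n ⊙ t = c
t^5 = c ⊙ t = t
t^6 = t ⊙ t = m

m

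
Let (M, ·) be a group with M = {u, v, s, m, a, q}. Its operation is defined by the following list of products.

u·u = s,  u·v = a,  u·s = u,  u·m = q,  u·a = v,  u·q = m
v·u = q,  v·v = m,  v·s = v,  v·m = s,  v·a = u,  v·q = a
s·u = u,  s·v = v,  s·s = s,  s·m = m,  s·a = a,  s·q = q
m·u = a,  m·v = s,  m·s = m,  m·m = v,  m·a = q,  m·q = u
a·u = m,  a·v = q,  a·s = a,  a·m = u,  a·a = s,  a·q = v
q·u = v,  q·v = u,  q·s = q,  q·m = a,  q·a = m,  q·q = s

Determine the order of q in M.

The identity element is s (its row matches the header).
q^1 = q
q^2 = q·q = s
The first power of q equal to the identity is q^2, so ord(q) = 2.

2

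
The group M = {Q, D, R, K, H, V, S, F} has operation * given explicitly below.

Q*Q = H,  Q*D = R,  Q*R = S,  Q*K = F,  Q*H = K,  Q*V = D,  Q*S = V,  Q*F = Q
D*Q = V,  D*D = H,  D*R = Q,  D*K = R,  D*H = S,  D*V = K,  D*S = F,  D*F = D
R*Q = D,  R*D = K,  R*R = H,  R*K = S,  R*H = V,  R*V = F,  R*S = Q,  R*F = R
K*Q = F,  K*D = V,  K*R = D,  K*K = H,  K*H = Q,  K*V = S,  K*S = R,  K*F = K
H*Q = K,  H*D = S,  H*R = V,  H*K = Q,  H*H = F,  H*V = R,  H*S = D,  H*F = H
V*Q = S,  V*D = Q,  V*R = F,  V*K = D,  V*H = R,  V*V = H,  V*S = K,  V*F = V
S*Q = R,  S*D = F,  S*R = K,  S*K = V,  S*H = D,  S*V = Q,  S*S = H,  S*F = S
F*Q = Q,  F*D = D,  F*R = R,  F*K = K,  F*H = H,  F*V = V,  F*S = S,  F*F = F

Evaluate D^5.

D^1 = D
D^2 = D*D = H
D^3 = H*D = S
D^4 = S*D = F
D^5 = F*D = D

D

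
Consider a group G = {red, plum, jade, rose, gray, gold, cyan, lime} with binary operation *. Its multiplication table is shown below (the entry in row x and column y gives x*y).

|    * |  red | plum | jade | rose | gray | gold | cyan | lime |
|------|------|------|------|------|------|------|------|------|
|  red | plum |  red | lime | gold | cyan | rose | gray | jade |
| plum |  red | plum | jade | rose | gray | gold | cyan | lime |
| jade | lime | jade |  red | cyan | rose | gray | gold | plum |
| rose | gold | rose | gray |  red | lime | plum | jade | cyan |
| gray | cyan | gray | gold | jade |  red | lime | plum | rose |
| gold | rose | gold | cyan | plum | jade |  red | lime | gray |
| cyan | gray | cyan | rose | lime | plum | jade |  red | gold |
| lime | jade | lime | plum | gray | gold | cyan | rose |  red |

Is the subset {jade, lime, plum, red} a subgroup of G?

{jade, lime, plum, red} contains the identity plum.
Checking products: every product of two elements of {jade, lime, plum, red} (read from the table) lies in {jade, lime, plum, red}, so the set is closed.
In a finite group, a nonempty closed subset is a subgroup. So {jade, lime, plum, red} ≤ G.

Yes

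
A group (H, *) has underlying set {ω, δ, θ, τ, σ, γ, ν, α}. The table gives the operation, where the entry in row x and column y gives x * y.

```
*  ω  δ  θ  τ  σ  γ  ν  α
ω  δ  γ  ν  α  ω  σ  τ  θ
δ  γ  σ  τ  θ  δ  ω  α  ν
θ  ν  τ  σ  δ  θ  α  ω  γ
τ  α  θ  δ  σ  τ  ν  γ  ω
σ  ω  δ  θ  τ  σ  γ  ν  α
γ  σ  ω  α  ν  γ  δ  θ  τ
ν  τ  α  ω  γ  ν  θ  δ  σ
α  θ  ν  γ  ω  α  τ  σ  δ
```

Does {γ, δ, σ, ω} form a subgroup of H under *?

Yes

{γ, δ, σ, ω} contains the identity σ.
Checking products: every product of two elements of {γ, δ, σ, ω} (read from the table) lies in {γ, δ, σ, ω}, so the set is closed.
In a finite group, a nonempty closed subset is a subgroup. So {γ, δ, σ, ω} ≤ H.
(Structurally, H here is isomorphic to Z_2 x Z_4.)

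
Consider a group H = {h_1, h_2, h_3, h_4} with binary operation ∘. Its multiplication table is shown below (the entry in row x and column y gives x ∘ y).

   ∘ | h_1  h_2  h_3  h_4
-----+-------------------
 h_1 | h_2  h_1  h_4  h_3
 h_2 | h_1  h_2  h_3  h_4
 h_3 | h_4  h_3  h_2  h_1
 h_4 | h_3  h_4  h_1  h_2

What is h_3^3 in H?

h_3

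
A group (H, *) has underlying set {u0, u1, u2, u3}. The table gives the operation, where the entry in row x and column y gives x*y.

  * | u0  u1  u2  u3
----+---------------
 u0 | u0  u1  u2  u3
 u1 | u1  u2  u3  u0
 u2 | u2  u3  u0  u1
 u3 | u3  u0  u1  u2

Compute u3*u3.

u2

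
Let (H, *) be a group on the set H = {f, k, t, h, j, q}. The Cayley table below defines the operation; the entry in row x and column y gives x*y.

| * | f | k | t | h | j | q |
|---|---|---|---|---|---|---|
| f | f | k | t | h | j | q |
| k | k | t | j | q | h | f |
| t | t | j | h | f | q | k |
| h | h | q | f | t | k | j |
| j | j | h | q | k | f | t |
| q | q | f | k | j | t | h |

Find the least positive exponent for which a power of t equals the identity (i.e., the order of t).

3

The identity element is f (its row matches the header).
t^1 = t
t^2 = t*t = h
t^3 = h*t = f
The first power of t equal to the identity is t^3, so ord(t) = 3.
(Structurally, H here is isomorphic to the cyclic group Z_6.)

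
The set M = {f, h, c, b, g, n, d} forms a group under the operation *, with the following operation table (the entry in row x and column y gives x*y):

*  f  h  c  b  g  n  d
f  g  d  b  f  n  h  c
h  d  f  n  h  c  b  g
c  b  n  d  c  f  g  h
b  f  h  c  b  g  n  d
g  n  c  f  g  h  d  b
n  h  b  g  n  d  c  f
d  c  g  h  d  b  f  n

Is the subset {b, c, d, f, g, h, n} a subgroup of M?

Yes

{b, c, d, f, g, h, n} contains the identity b.
Checking products: every product of two elements of {b, c, d, f, g, h, n} (read from the table) lies in {b, c, d, f, g, h, n}, so the set is closed.
In a finite group, a nonempty closed subset is a subgroup. So {b, c, d, f, g, h, n} ≤ M.
(Structurally, M here is isomorphic to the cyclic group Z_7.)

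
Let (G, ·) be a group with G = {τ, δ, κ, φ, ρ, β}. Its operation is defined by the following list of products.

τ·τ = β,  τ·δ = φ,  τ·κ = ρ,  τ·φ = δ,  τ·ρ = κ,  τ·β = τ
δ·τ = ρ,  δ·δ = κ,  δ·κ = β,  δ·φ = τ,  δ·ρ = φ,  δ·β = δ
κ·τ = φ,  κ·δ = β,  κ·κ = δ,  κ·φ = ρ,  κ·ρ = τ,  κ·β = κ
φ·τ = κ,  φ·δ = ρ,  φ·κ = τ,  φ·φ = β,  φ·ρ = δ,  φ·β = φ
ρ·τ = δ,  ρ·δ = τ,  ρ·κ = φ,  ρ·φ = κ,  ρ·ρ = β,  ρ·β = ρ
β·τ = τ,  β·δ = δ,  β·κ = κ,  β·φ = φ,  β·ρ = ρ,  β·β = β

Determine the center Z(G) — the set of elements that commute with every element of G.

{β}

An element z is central iff its row equals its column in the table.
For ρ: ρ·κ = φ ≠ τ = κ·ρ, so ρ ∉ Z.
Checking each element this way leaves Z(G) = {β}.
(Structurally, G here is isomorphic to the symmetric group S_3.)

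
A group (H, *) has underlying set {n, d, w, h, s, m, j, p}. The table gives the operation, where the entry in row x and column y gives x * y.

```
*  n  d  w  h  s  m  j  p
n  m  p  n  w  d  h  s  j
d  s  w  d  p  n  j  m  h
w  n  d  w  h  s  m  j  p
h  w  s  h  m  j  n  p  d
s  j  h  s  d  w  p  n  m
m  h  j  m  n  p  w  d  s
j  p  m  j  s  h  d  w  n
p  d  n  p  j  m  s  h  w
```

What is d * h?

Read row d, column h: d * h = p.

p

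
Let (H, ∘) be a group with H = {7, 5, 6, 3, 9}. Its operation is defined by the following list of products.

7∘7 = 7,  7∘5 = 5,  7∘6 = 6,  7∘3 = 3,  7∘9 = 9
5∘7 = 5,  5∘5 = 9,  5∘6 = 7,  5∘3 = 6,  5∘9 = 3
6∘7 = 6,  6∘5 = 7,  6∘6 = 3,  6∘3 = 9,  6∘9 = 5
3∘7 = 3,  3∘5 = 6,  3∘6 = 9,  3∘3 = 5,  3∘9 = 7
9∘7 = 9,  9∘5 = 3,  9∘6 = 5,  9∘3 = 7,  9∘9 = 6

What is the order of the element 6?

The identity element is 7 (its row matches the header).
6^1 = 6
6^2 = 6 ∘ 6 = 3
6^3 = 3 ∘ 6 = 9
6^4 = 9 ∘ 6 = 5
6^5 = 5 ∘ 6 = 7
The first power of 6 equal to the identity is 6^5, so ord(6) = 5.

5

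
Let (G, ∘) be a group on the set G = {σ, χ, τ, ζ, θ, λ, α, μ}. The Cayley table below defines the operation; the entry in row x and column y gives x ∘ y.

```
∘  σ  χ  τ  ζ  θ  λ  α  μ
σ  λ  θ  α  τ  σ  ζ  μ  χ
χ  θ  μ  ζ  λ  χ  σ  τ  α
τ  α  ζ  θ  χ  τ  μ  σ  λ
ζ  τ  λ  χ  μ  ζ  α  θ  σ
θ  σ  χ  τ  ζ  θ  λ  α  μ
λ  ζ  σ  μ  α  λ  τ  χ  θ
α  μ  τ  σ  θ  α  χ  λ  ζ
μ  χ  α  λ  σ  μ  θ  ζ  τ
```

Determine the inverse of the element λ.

First locate the identity: row θ matches the header, so θ is the identity.
Scan row λ for θ: λ ∘ μ = θ. Hence λ^(-1) = μ.

μ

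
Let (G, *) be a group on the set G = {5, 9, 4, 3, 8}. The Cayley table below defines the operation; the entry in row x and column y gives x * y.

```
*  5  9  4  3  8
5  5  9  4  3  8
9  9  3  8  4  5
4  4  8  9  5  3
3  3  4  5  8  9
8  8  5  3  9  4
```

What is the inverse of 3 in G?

First locate the identity: row 5 matches the header, so 5 is the identity.
Scan row 3 for 5: 3 * 4 = 5. Hence 3^(-1) = 4.

4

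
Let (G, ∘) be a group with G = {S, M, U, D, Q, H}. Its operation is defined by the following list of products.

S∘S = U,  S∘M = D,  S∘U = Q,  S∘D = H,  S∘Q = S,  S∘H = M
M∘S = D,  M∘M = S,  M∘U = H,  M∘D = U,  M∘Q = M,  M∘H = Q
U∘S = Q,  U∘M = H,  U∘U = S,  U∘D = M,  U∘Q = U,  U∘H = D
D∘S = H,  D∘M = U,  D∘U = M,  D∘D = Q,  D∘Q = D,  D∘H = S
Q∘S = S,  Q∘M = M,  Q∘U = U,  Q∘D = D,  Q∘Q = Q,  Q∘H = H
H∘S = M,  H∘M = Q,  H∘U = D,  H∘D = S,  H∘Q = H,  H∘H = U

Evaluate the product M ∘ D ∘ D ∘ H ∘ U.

M ∘ D = U
U ∘ D = M
M ∘ H = Q
Q ∘ U = U
(Structurally, G here is isomorphic to the cyclic group Z_6.)

U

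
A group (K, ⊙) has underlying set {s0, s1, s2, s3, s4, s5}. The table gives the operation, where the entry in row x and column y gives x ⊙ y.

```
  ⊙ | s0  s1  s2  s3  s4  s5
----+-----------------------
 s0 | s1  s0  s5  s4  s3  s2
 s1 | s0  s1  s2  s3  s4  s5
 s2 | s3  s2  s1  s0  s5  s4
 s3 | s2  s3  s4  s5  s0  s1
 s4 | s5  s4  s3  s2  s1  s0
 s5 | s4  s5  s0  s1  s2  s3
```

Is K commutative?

s5 ⊙ s4 = s2 but s4 ⊙ s5 = s0.
Since s5 and s4 do not commute, K is not abelian.

No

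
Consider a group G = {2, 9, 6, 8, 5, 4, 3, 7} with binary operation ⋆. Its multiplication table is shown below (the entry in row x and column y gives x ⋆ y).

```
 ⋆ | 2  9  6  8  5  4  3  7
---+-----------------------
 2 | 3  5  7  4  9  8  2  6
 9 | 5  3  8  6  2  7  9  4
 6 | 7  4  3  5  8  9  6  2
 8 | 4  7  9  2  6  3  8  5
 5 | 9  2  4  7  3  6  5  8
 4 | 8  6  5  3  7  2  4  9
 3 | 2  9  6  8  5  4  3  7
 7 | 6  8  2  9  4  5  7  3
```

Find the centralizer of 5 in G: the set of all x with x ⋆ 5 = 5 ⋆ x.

{2, 3, 5, 9}

Compare row 5 with column 5 entry by entry.
9 ⋆ 5 = 2 = 5 ⋆ 9, so 9 commutes with 5.
4 ⋆ 5 = 7 but 5 ⋆ 4 = 6, so 4 does not.
Collecting the elements that commute with 5: C(5) = {2, 3, 5, 9}.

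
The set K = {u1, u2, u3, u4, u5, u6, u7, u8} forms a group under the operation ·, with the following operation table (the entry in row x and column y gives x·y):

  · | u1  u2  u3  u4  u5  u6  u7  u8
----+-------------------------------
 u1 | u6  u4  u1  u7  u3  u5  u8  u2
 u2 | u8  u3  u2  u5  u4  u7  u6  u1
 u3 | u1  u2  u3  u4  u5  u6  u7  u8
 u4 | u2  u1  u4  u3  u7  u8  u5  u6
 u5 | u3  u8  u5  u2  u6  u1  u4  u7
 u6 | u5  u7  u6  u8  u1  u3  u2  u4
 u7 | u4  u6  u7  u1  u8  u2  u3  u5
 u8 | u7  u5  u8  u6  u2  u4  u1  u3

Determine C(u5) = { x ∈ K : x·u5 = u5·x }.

Compare row u5 with column u5 entry by entry.
u6·u5 = u1 = u5·u6, so u6 commutes with u5.
u2·u5 = u4 but u5·u2 = u8, so u2 does not.
Collecting the elements that commute with u5: C(u5) = {u1, u3, u5, u6}.

{u1, u3, u5, u6}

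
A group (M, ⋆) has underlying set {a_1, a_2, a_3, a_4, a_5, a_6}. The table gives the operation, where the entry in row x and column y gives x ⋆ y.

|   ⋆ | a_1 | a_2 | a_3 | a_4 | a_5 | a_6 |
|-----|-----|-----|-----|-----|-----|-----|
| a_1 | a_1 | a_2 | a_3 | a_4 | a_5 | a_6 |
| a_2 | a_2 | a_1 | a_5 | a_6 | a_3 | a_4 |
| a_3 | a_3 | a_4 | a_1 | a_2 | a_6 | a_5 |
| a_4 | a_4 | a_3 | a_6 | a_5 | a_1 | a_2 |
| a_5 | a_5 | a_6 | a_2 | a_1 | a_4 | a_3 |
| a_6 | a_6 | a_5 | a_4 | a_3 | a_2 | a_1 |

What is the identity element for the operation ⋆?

The identity e satisfies e ⋆ x = x for all x, so its row in the table reproduces the column headers.
Row a_1 reads: a_1, a_2, a_3, a_4, a_5, a_6 — exactly the header order. So a_1 is the identity.

a_1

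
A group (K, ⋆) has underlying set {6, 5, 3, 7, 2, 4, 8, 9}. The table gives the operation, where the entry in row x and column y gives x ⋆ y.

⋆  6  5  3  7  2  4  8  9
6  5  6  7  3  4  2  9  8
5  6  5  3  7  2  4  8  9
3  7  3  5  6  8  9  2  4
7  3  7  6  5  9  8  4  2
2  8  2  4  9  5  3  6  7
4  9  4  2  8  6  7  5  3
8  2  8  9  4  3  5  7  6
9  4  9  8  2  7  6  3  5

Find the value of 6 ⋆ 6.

Read row 6, column 6: 6 ⋆ 6 = 5.
(Structurally, K here is isomorphic to the dihedral group D_4.)

5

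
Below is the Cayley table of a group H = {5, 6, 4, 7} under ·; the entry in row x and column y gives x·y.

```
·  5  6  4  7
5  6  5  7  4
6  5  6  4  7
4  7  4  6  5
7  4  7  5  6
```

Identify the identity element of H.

6

The identity e satisfies e·x = x for all x, so its row in the table reproduces the column headers.
Row 6 reads: 5, 6, 4, 7 — exactly the header order. So 6 is the identity.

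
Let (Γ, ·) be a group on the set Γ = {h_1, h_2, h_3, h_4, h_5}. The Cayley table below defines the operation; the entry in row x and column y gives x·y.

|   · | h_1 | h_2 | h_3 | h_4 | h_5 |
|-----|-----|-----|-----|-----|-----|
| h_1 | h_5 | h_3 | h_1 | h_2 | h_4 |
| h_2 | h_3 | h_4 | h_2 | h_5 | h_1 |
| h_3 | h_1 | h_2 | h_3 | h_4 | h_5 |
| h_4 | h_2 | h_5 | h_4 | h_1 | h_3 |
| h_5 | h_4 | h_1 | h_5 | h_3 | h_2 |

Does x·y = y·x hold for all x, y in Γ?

Check whether the table is symmetric across its main diagonal.
Every entry (row x, col y) equals the entry (row y, col x), so Γ is abelian.

Yes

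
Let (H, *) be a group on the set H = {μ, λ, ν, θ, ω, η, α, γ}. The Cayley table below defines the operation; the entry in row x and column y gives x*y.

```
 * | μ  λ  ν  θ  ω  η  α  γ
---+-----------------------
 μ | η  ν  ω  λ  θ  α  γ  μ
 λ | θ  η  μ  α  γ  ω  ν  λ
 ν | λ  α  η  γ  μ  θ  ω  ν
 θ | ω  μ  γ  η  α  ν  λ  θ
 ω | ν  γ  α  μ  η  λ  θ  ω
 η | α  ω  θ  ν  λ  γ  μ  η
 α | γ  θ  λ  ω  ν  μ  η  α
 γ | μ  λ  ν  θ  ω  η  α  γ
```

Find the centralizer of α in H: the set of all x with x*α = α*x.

{α, γ, η, μ}

Compare row α with column α entry by entry.
μ*α = γ = α*μ, so μ commutes with α.
ν*α = ω but α*ν = λ, so ν does not.
Collecting the elements that commute with α: C(α) = {α, γ, η, μ}.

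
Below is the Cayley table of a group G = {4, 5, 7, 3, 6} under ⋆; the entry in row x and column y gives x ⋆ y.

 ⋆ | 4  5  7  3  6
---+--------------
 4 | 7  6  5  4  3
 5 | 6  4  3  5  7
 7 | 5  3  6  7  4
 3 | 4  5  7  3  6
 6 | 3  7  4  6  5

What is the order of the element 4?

The identity element is 3 (its row matches the header).
4^1 = 4
4^2 = 4 ⋆ 4 = 7
4^3 = 7 ⋆ 4 = 5
4^4 = 5 ⋆ 4 = 6
4^5 = 6 ⋆ 4 = 3
The first power of 4 equal to the identity is 4^5, so ord(4) = 5.

5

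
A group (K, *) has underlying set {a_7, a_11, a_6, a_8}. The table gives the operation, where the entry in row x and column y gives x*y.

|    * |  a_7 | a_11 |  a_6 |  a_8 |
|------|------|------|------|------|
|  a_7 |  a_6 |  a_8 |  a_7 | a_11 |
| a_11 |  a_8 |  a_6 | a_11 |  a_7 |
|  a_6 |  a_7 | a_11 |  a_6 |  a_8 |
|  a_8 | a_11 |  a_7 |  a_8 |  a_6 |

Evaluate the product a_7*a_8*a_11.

a_6

a_7*a_8 = a_11
a_11*a_11 = a_6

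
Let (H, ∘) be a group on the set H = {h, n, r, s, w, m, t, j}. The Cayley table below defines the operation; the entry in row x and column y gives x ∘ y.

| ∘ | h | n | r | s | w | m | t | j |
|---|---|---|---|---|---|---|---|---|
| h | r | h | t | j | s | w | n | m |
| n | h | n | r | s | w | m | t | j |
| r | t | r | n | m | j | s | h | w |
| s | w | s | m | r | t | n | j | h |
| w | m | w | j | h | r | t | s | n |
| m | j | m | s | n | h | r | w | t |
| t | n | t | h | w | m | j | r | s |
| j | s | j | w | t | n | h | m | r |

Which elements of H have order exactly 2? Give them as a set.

Identity is n. Compute the order of each non-identity element by repeated multiplication:
  h: h → r → t → n  (order 4)
  r: r → n  (order 2)
  s: s → r → m → n  (order 4)
  w: w → r → j → n  (order 4)
  m: m → r → s → n  (order 4)
  t: t → r → h → n  (order 4)
  j: j → r → w → n  (order 4)
Elements of order 2: {r}.

{r}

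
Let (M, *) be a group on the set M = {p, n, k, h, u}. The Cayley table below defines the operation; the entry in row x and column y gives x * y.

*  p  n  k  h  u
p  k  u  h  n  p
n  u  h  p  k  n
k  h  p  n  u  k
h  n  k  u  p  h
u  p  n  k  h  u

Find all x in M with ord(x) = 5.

{h, k, n, p}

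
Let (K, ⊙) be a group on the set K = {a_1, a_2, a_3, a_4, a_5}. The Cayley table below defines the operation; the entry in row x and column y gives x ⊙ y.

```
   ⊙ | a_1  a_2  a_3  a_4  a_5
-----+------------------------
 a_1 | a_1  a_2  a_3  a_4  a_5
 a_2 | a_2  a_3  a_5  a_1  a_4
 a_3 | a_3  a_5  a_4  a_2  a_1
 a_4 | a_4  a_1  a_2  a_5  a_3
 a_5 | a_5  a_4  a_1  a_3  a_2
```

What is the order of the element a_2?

The identity element is a_1 (its row matches the header).
a_2^1 = a_2
a_2^2 = a_2 ⊙ a_2 = a_3
a_2^3 = a_3 ⊙ a_2 = a_5
a_2^4 = a_5 ⊙ a_2 = a_4
a_2^5 = a_4 ⊙ a_2 = a_1
The first power of a_2 equal to the identity is a_2^5, so ord(a_2) = 5.
(Structurally, K here is isomorphic to the cyclic group Z_5.)

5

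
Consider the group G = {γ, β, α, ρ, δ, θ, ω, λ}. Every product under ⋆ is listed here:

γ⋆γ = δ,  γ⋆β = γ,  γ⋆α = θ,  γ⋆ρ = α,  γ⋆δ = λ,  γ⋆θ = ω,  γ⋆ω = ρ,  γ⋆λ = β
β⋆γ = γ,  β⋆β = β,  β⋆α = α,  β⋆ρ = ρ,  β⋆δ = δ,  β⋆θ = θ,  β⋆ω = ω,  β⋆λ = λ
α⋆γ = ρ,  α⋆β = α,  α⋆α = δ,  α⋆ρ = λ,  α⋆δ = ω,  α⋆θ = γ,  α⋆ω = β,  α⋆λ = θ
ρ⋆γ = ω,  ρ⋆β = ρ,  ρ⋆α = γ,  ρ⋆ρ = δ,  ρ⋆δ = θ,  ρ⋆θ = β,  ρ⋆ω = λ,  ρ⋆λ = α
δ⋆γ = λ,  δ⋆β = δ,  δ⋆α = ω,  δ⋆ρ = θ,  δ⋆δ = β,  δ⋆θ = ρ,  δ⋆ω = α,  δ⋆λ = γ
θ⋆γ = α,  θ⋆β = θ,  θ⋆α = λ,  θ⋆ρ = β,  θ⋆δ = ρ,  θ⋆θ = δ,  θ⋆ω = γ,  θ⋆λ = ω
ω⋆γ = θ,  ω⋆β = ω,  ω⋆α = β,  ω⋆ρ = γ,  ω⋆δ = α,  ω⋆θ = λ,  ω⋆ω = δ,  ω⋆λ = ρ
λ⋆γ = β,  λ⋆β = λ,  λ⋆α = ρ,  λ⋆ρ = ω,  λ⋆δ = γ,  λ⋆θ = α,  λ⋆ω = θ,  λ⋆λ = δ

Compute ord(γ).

4

The identity element is β (its row matches the header).
γ^1 = γ
γ^2 = γ ⋆ γ = δ
γ^3 = δ ⋆ γ = λ
γ^4 = λ ⋆ γ = β
The first power of γ equal to the identity is γ^4, so ord(γ) = 4.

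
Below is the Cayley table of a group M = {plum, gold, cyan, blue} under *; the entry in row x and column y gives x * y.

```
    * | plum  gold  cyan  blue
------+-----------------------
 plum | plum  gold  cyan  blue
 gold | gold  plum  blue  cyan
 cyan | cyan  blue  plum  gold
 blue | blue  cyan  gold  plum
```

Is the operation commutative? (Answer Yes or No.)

Yes

Check whether the table is symmetric across its main diagonal.
Every entry (row x, col y) equals the entry (row y, col x), so M is abelian.
(In fact M ≅ the Klein four-group V_4.)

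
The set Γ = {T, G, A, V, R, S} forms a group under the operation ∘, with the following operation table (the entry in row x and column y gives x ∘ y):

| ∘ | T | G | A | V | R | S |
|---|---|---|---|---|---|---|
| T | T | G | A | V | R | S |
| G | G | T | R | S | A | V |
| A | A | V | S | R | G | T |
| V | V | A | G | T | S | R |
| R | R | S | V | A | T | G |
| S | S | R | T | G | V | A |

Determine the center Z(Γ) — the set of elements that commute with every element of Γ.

{T}

An element z is central iff its row equals its column in the table.
For R: R ∘ A = V ≠ G = A ∘ R, so R ∉ Z.
Checking each element this way leaves Z(Γ) = {T}.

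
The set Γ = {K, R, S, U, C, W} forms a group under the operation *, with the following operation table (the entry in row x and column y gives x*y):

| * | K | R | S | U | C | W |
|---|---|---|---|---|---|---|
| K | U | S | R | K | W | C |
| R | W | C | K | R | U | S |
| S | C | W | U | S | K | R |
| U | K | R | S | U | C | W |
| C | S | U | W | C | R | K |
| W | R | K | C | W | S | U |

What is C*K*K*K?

C*K = S
S*K = C
C*K = S

S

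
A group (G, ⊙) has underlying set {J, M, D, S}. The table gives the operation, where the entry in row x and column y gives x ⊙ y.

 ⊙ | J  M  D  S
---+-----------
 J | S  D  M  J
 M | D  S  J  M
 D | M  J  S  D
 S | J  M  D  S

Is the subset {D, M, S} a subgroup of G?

No

D ⊙ M = J, which is not in {D, M, S}.
The subset is not closed under ⊙, so it is not a subgroup.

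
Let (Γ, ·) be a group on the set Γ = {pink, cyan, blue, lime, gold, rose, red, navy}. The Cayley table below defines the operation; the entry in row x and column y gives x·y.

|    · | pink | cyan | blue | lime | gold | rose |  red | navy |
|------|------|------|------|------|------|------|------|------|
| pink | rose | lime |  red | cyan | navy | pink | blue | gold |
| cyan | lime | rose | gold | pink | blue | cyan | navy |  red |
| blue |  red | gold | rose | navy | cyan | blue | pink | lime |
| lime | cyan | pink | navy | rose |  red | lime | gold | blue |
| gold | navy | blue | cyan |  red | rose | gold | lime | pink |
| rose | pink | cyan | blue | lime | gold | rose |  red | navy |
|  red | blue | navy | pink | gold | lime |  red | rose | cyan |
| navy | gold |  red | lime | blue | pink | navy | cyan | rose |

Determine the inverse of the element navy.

navy

First locate the identity: row rose matches the header, so rose is the identity.
Scan row navy for rose: navy·navy = rose. Hence navy^(-1) = navy.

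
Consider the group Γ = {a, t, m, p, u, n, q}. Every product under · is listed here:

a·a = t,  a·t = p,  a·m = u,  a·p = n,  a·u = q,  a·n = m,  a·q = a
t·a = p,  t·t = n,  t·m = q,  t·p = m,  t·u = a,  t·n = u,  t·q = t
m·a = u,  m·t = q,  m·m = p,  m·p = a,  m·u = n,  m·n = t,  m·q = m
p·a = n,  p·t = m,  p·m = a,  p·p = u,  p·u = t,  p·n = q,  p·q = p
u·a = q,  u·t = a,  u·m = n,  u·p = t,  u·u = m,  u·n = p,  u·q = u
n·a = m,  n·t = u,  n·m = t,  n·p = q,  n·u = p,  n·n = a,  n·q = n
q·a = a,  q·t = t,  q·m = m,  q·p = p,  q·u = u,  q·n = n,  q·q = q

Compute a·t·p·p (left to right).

a·t = p
p·p = u
u·p = t

t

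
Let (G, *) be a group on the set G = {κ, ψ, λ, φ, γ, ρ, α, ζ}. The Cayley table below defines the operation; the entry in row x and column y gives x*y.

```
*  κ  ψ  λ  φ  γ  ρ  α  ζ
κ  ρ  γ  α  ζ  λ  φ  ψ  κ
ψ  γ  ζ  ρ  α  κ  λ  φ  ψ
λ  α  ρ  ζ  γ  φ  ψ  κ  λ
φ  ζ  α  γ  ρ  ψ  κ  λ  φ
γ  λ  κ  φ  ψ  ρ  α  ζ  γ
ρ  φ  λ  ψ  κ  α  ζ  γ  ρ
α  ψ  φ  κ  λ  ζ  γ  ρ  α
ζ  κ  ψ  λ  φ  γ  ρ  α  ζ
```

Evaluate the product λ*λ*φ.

φ

λ*λ = ζ
ζ*φ = φ
(Structurally, G here is isomorphic to Z_2 x Z_4.)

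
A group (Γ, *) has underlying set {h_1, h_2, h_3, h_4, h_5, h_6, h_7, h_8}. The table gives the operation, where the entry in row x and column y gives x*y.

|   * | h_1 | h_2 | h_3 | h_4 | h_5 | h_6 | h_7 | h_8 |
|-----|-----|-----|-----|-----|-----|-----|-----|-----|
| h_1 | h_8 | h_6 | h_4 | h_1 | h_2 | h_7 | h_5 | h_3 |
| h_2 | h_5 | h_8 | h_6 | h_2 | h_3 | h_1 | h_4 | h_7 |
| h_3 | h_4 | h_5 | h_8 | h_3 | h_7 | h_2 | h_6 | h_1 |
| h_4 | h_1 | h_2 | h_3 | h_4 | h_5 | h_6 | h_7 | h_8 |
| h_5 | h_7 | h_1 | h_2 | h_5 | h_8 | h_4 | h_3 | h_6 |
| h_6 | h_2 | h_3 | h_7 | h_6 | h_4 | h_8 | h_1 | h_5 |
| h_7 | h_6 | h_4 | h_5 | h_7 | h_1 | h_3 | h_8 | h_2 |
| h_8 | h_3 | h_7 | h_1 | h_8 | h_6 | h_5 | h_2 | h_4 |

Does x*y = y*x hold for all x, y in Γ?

h_6*h_1 = h_2 but h_1*h_6 = h_7.
Since h_6 and h_1 do not commute, Γ is not abelian.

No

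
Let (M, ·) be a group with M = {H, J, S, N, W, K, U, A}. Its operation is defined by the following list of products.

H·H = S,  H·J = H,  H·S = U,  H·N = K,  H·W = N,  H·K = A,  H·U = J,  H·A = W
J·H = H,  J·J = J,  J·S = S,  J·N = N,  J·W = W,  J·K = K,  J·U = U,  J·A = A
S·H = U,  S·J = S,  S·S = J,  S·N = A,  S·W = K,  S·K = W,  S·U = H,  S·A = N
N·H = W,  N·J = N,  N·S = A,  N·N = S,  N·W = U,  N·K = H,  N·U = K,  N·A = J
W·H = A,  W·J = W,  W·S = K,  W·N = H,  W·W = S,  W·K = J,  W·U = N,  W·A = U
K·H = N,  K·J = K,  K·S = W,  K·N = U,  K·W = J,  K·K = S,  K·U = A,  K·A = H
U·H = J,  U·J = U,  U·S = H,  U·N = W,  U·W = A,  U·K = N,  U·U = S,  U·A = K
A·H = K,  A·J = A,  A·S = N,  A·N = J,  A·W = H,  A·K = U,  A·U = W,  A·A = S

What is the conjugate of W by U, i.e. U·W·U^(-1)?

The identity is J. In row U, the entry J sits in column H, so U^(-1) = H.
U·W = A
A·H = K

K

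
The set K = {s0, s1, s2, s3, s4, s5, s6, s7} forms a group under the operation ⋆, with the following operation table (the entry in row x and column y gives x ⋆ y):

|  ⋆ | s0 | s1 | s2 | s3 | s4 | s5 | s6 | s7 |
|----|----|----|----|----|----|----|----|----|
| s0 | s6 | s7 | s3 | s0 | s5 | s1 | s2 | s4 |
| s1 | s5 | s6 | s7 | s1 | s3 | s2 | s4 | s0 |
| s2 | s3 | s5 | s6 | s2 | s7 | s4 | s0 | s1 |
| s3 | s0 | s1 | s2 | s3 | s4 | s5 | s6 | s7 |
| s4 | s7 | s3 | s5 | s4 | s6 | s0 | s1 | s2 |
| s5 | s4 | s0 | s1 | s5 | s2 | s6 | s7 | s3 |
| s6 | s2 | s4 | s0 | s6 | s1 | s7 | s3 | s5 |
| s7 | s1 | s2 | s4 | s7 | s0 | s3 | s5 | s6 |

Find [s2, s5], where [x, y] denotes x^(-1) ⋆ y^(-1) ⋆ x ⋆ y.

Identity is s3; from the table s2^(-1) = s0 and s5^(-1) = s7.
s0 ⋆ s7 = s4
s4 ⋆ s2 = s5
s5 ⋆ s5 = s6
(Structurally, K here is isomorphic to the quaternion group Q_8.)

s6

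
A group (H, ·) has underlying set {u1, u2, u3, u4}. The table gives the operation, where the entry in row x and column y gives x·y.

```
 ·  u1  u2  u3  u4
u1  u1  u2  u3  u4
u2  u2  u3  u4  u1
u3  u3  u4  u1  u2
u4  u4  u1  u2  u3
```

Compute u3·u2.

u4

Read row u3, column u2: u3·u2 = u4.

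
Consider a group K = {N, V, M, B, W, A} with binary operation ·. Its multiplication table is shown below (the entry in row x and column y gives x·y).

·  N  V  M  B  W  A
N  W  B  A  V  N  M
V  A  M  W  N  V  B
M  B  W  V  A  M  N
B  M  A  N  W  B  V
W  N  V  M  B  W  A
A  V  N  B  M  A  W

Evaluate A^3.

A

A^1 = A
A^2 = A·A = W
A^3 = W·A = A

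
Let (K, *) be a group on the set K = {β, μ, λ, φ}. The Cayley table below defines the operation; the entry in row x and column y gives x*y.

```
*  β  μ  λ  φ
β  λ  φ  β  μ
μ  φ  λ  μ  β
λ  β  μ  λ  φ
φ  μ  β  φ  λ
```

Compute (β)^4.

λ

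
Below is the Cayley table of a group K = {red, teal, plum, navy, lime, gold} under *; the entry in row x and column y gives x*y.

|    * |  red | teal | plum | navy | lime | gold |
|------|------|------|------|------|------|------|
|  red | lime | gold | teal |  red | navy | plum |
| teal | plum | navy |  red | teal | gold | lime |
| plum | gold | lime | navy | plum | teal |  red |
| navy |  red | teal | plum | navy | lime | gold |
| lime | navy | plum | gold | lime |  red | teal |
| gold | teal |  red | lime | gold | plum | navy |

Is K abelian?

No

red*gold = plum but gold*red = teal.
Since red and gold do not commute, K is not abelian.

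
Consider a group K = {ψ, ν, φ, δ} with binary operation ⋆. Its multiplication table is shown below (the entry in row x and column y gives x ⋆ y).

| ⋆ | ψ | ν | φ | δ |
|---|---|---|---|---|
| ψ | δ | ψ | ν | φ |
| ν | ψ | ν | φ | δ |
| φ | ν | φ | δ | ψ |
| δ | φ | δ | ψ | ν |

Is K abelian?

Yes

Check whether the table is symmetric across its main diagonal.
Every entry (row x, col y) equals the entry (row y, col x), so K is abelian.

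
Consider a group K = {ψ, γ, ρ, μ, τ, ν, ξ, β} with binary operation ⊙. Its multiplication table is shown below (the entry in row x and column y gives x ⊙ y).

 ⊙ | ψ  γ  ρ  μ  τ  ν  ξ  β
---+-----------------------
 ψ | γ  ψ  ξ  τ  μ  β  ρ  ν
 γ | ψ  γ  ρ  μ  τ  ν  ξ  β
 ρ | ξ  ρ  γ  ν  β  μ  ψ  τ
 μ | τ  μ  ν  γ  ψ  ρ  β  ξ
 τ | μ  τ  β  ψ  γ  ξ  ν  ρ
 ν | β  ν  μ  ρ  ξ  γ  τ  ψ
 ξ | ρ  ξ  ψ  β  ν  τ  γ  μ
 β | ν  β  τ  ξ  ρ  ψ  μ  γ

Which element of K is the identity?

γ

The identity e satisfies e ⊙ x = x for all x, so its row in the table reproduces the column headers.
Row γ reads: ψ, γ, ρ, μ, τ, ν, ξ, β — exactly the header order. So γ is the identity.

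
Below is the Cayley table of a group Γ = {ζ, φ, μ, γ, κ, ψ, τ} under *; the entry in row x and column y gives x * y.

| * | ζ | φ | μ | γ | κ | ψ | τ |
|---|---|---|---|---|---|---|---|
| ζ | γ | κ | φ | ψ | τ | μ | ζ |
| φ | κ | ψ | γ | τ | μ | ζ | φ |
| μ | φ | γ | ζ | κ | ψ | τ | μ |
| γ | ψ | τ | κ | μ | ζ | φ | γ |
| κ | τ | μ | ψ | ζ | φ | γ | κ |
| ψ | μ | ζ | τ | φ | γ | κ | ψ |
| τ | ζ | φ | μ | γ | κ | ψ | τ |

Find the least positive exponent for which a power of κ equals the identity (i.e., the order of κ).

The identity element is τ (its row matches the header).
κ^1 = κ
κ^2 = κ * κ = φ
κ^3 = φ * κ = μ
κ^4 = μ * κ = ψ
κ^5 = ψ * κ = γ
κ^6 = γ * κ = ζ
κ^7 = ζ * κ = τ
The first power of κ equal to the identity is κ^7, so ord(κ) = 7.

7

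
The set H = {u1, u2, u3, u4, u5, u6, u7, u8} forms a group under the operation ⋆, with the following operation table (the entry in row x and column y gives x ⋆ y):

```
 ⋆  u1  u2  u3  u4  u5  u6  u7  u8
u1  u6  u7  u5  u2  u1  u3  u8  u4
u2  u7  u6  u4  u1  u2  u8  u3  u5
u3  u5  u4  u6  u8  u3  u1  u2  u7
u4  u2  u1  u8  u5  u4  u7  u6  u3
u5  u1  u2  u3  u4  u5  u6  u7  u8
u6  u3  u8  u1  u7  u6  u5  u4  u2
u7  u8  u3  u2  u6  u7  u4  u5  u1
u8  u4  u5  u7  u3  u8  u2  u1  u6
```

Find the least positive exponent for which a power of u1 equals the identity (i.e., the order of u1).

The identity element is u5 (its row matches the header).
u1^1 = u1
u1^2 = u1 ⋆ u1 = u6
u1^3 = u6 ⋆ u1 = u3
u1^4 = u3 ⋆ u1 = u5
The first power of u1 equal to the identity is u1^4, so ord(u1) = 4.

4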